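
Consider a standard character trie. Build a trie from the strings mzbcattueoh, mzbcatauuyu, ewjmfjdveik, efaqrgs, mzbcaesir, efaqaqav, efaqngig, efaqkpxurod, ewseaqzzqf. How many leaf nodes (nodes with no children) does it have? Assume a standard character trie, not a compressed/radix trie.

A leaf is a node with no children — equivalently, the end of a word that is not a proper prefix of any other stored word.
Those words: "efaqaqav", "efaqkpxurod", "efaqngig", "efaqrgs", "ewjmfjdveik", "ewseaqzzqf", "mzbcaesir", "mzbcatauuyu", "mzbcattueoh"
Leaf count: 9

9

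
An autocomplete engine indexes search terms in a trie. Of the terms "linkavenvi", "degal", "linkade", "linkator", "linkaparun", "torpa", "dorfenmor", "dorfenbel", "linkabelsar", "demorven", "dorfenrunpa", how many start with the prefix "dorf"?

Walk to "dorf"; the words in its subtree are exactly those with that prefix.
Words under "dorf": dorfenbel, dorfenmor, dorfenrunpa
Count: 3

3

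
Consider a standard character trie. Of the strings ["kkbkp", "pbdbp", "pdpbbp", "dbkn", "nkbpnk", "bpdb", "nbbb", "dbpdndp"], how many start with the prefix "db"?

2

Walk to "db"; the words in its subtree are exactly those with that prefix.
Matches: "dbkn", "dbpdndp"
Count: 2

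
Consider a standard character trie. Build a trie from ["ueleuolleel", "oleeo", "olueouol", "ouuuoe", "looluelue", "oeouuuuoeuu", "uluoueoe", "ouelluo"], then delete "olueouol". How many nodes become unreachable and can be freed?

Walk "olueouol" from the leaf back toward the root, removing each node that no remaining word uses.
The suffix "ueouol" (6 nodes) is used only by "olueouol"; the node for "ol" still has the child "e", so pruning stops there.
Nodes removed: 6

6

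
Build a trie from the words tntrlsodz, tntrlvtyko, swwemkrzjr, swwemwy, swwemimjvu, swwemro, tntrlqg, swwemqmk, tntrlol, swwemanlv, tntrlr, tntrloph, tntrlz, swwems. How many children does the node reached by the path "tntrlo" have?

Walk "tntrlo" from the root, arriving at one node.
Characters that immediately follow "tntrlo" among the stored strings: {l, p}.
That node has 2 child edges.

2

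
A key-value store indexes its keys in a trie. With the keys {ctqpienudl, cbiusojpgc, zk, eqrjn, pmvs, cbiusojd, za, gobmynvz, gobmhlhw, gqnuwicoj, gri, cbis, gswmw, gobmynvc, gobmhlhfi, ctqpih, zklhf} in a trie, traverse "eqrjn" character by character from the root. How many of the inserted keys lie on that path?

1

Walk "eqrjn" from the root; an end-of-word marker is hit whenever a stored word is a prefix of "eqrjn".
Prefixes of the query that are stored words: "eqrjn"
Count: 1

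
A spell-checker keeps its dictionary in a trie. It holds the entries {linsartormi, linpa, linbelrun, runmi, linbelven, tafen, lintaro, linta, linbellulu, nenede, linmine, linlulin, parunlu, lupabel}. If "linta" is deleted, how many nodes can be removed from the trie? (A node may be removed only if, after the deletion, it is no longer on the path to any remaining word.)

After clearing the end-marker at "linta", prune upward until reaching a node still needed by another word.
Every node on "linta" is still needed (e.g. by "lintaro"), so nothing is freed.
Nodes removed: 0

0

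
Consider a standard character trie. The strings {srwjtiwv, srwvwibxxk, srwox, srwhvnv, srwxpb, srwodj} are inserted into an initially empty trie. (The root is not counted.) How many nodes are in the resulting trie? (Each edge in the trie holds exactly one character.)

Trie structure (* marks end of a word):
(root)
└─ s
   └─ r
      └─ w
         ├─ h
         │  └─ v
         │     └─ n
         │        └─ v *
         ├─ j
         │  └─ t
         │     └─ i
         │        └─ w
         │           └─ v *
         ├─ o
         │  ├─ d
         │  │  └─ j *
         │  └─ x *
         ├─ v
         │  └─ w
         │     └─ i
         │        └─ b
         │           └─ x
         │              └─ x
         │                 └─ k *
         └─ x
            └─ p
               └─ b *
Counting every labelled node above: 26.

26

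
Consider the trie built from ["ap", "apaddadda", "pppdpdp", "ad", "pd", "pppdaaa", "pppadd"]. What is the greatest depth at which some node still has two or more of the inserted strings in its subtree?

4

Equivalently: take the maximum, over all pairs, of their longest common prefix length.
"pppdaaa" and "pppdpdp" agree on "pppd" (4 characters) before diverging; nothing deeper is shared.
Longest shared-prefix length: 4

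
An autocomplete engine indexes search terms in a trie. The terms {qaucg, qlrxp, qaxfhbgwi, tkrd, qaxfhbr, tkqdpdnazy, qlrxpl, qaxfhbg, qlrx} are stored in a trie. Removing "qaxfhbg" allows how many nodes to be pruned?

0

After clearing the end-marker at "qaxfhbg", prune upward until reaching a node still needed by another word.
Every node on "qaxfhbg" is still needed (e.g. by "qaxfhbgwi"), so nothing is freed.
Nodes removed: 0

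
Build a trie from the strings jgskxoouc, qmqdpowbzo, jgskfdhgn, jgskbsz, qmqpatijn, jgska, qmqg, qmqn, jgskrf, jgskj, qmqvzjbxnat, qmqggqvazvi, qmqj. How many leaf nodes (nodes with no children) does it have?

12

A leaf is a node with no children — equivalently, the end of a word that is not a proper prefix of any other stored word.
Those words: "jgska", "jgskbsz", "jgskfdhgn", "jgskj", "jgskrf", "jgskxoouc", "qmqdpowbzo", "qmqggqvazvi", "qmqj", "qmqn", "qmqpatijn", "qmqvzjbxnat"
Leaf count: 12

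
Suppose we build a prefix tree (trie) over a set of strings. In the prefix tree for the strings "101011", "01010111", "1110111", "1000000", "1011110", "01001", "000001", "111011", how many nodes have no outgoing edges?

A leaf is a node with no children — equivalently, the end of a word that is not a proper prefix of any other stored word.
Those words: "000001", "01001", "01010111", "1000000", "101011", "1011110", "1110111"
Leaf count: 7

7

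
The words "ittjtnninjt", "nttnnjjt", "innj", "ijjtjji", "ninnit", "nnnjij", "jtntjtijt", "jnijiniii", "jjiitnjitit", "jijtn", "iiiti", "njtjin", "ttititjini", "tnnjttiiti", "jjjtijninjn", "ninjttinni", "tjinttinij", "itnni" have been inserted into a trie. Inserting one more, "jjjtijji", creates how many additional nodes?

2

"jjjtij" is already a path in the trie; the remaining "ji" must be added.
So 8 − 6 = 2 new nodes.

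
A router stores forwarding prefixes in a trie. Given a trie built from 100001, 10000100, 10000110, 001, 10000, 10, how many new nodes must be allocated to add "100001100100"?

Walking "100001100100" from the root, the first 8 characters ("10000110") follow existing edges; "0" is the first miss.
So 12 − 8 = 4 new nodes.

4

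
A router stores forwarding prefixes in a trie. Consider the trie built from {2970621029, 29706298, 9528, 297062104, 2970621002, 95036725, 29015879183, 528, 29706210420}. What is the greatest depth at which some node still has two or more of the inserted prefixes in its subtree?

The deepest shared node is where two words last agree before diverging.
e.g. "297062104" and "29706210420" share the prefix "297062104" of length 9; no pair shares a longer one.
Longest shared-prefix length: 9

9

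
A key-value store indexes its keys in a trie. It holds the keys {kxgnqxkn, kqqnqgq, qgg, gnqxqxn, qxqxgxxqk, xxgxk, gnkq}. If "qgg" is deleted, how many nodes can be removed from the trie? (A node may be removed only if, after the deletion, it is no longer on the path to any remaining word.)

2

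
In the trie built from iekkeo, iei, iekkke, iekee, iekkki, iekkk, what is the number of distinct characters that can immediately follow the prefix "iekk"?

Follow the path "iekk" to its node, then look at its outgoing edges.
Distinct next characters after "iekk": e, k.
That node has 2 child edges.

2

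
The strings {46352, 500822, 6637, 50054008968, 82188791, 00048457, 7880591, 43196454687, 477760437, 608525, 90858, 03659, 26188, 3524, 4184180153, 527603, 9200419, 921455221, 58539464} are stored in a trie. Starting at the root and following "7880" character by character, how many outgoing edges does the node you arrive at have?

Walk "7880" from the root, arriving at one node.
Characters that immediately follow "7880" among the stored strings: {5}.
That node has 1 child edge.

1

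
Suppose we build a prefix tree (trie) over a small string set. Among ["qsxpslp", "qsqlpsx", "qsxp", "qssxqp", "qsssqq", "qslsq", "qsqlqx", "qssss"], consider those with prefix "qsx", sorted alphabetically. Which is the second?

qsxpslp

Filter for "qsx…" and sort: "qsxp", "qsxpslp"
The 2nd is qsxpslp.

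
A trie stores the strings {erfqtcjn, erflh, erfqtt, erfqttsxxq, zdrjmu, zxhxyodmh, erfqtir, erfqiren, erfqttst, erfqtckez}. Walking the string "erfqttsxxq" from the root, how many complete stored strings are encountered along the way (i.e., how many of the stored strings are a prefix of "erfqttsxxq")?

Traverse "erfqttsxxq" character by character; count nodes along the way that are marked as word ends.
Prefixes of the query that are stored words: "erfqtt", "erfqttsxxq"
Count: 2

2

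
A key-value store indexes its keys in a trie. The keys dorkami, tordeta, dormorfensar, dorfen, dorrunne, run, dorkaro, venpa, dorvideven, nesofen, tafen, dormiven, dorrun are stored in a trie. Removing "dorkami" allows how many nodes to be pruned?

2

A node on "dorkami"'s path can go only if nothing else ends at it or branches off below it.
The suffix "mi" (2 nodes) is used only by "dorkami"; the node for "dorka" still has the child "r", so pruning stops there.
Nodes removed: 2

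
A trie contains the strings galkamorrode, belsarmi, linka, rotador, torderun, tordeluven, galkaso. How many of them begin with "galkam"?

Traverse to the node for "galkam", then collect every word in that subtree.
Words under "galkam": galkamorrode
Count: 1

1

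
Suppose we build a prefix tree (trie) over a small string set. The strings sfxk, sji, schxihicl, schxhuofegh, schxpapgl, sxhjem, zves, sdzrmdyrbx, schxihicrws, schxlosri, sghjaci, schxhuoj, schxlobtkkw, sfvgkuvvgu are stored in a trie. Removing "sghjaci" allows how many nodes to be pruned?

Walk "sghjaci" from the leaf back toward the root, removing each node that no remaining word uses.
The suffix "ghjaci" (6 nodes) is used only by "sghjaci"; the node for "s" still has the child "f", so pruning stops there.
Nodes removed: 6

6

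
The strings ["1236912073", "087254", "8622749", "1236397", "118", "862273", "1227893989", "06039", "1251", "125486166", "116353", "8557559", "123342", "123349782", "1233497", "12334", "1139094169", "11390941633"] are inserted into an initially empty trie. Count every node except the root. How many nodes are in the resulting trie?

76

For each word, the new-node count is its length minus the longest prefix already in the trie:
  "1236912073" → 10 new (1, 2, 3, 6, 9, 1, 2, 0, 7, 3)
  "087254" → 6 new (0, 8, 7, 2, 5, 4)
  "8622749" → 7 new (8, 6, 2, 2, 7, 4, 9)
  "1236397" → prefix "1236" already present; 3 new (3, 9, 7)
  "118" → prefix "1" already present; 2 new (1, 8)
  "862273" → prefix "86227" already present; 1 new (3)
  "1227893989" → prefix "12" already present; 8 new (2, 7, 8, 9, 3, 9, 8, 9)
  "06039" → prefix "0" already present; 4 new (6, 0, 3, 9)
  "1251" → prefix "12" already present; 2 new (5, 1)
  "125486166" → prefix "125" already present; 6 new (4, 8, 6, 1, 6, 6)
  "116353" → prefix "11" already present; 4 new (6, 3, 5, 3)
  "8557559" → prefix "8" already present; 6 new (5, 5, 7, 5, 5, 9)
  "123342" → prefix "123" already present; 3 new (3, 4, 2)
  "123349782" → prefix "12334" already present; 4 new (9, 7, 8, 2)
  "1233497" → prefix "1233497" already present; 0 new (none)
  "12334" → prefix "12334" already present; 0 new (none)
  "1139094169" → prefix "11" already present; 8 new (3, 9, 0, 9, 4, 1, 6, 9)
  "11390941633" → prefix "113909416" already present; 2 new (3, 3)
Total nodes = 10 + 6 + 7 + 3 + 2 + 1 + 8 + 4 + 2 + 6 + 4 + 6 + 3 + 4 + 0 + 0 + 8 + 2 = 76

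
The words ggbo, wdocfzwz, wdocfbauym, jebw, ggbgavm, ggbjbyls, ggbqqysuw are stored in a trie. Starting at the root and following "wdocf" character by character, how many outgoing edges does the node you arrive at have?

Follow the path "wdocf" to its node, then look at its outgoing edges.
Characters that immediately follow "wdocf" among the stored strings: {b, z}.
That node has 2 child edges.

2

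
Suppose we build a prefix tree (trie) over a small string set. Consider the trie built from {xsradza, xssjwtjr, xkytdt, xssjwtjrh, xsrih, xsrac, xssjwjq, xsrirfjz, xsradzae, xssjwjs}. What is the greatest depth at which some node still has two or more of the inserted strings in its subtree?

8

The deepest shared node is where two words last agree before diverging.
"xssjwtjr" and "xssjwtjrh" agree on "xssjwtjr" (8 characters) before diverging; nothing deeper is shared.
Longest shared-prefix length: 8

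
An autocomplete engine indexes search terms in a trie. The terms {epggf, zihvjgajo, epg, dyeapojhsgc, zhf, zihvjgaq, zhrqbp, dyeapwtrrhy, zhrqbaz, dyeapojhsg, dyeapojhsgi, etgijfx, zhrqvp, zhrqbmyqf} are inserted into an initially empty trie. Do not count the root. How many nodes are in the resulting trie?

53

For each word, the new-node count is its length minus the longest prefix already in the trie:
  "epggf" → 5 new (e, p, g, g, f)
  "zihvjgajo" → 9 new (z, i, h, v, j, g, a, j, o)
  "epg" → prefix "epg" already present; 0 new (none)
  "dyeapojhsgc" → 11 new (d, y, e, a, p, o, j, h, s, g, c)
  "zhf" → prefix "z" already present; 2 new (h, f)
  "zihvjgaq" → prefix "zihvjga" already present; 1 new (q)
  "zhrqbp" → prefix "zh" already present; 4 new (r, q, b, p)
  "dyeapwtrrhy" → prefix "dyeap" already present; 6 new (w, t, r, r, h, y)
  "zhrqbaz" → prefix "zhrqb" already present; 2 new (a, z)
  "dyeapojhsg" → prefix "dyeapojhsg" already present; 0 new (none)
  "dyeapojhsgi" → prefix "dyeapojhsg" already present; 1 new (i)
  "etgijfx" → prefix "e" already present; 6 new (t, g, i, j, f, x)
  "zhrqvp" → prefix "zhrq" already present; 2 new (v, p)
  "zhrqbmyqf" → prefix "zhrqb" already present; 4 new (m, y, q, f)
Total nodes = 5 + 9 + 0 + 11 + 2 + 1 + 4 + 6 + 2 + 0 + 1 + 6 + 2 + 4 = 53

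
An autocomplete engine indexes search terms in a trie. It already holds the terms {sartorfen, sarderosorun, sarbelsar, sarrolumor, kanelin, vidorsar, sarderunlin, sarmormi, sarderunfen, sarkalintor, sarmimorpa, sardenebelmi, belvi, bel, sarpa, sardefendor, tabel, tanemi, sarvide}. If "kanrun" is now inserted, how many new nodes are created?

"kan" is already a path in the trie; the remaining "run" must be added.
So 6 − 3 = 3 new nodes.

3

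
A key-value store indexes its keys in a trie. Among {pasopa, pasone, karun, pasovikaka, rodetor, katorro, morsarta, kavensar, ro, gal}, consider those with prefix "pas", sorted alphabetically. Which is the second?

Filter for "pas…" and sort: "pasone", "pasopa", "pasovikaka"
Position 2: pasopa

pasopa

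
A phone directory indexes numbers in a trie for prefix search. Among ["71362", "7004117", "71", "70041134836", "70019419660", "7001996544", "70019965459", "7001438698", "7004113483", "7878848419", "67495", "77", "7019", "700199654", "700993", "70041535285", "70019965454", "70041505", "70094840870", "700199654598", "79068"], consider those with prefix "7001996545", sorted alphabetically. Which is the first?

70019965454

Words with prefix "7001996545", in lexicographic order: "70019965454", "70019965459", "700199654598"
The 1st is 70019965454.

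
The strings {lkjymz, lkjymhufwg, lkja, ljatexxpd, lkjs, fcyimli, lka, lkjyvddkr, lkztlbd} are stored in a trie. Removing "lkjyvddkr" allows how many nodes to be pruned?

5

A node on "lkjyvddkr"'s path can go only if nothing else ends at it or branches off below it.
The suffix "vddkr" (5 nodes) is used only by "lkjyvddkr"; the node for "lkjy" still has the child "m", so pruning stops there.
Nodes removed: 5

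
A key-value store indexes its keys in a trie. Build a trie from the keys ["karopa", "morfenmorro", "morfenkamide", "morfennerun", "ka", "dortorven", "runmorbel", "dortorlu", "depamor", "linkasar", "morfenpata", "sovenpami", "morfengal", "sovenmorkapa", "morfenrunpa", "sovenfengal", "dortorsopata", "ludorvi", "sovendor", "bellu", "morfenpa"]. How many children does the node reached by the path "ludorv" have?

1

Walk "ludorv" from the root, arriving at one node.
Characters that immediately follow "ludorv" among the stored strings: {i}.
That node has 1 child edge.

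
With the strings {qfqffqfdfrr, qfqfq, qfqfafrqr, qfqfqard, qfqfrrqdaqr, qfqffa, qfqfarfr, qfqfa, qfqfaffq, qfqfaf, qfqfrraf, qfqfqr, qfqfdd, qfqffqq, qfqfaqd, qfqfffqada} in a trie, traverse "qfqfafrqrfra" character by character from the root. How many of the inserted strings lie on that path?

Traverse "qfqfafrqrfra" character by character; count nodes along the way that are marked as word ends.
Prefixes of the query that are stored words: "qfqfa", "qfqfaf", "qfqfafrqr"
Count: 3

3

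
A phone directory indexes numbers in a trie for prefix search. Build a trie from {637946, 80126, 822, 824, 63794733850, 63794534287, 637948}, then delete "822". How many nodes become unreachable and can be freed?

1

After clearing the end-marker at "822", prune upward until reaching a node still needed by another word.
The suffix "2" (1 node) is used only by "822"; the node for "82" still has the child "4", so pruning stops there.
Nodes removed: 1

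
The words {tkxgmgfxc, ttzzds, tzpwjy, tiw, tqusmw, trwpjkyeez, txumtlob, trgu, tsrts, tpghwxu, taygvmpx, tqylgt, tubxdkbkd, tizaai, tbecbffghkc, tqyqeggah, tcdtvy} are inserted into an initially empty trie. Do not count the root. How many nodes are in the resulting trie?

98

Count nodes per top-level branch (shared prefixes stored once):
  't'-branch (taygvmpx, tbecbffghkc, tcdtvy, tiw, tizaai, tkxgmgfxc, tpghwxu, tqusmw, tqylgt, tqyqeggah, trgu, trwpjkyeez, tsrts, ttzzds, tubxdkbkd, txumtlob, tzpwjy): 98 nodes
Sum: 98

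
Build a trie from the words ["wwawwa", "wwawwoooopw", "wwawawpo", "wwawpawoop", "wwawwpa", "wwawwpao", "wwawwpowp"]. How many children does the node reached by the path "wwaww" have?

3

The children of the "wwaww" node are the distinct next characters among strings starting with "wwaww".
Characters that immediately follow "wwaww" among the stored strings: {a, o, p}.
That node has 3 child edges.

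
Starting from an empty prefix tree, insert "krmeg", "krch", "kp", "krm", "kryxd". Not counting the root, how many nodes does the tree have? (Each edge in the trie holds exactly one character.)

Count nodes per top-level branch (shared prefixes stored once):
  'k'-branch (kp, krch, krm, krmeg, kryxd): 11 nodes
Sum: 11

11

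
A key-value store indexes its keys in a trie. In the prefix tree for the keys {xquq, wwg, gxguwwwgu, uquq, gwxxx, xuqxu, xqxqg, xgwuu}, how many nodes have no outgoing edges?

A leaf is a node with no children — equivalently, the end of a word that is not a proper prefix of any other stored word.
Those words: "gwxxx", "gxguwwwgu", "uquq", "wwg", "xgwuu", "xquq", "xqxqg", "xuqxu"
Leaf count: 8

8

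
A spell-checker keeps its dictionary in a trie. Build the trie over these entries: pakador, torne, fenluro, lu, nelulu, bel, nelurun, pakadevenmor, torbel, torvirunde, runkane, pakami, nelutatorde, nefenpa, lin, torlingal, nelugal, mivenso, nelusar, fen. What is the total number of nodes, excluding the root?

For each word, the new-node count is its length minus the longest prefix already in the trie:
  "pakador" → 7 new (p, a, k, a, d, o, r)
  "torne" → 5 new (t, o, r, n, e)
  "fenluro" → 7 new (f, e, n, l, u, r, o)
  "lu" → 2 new (l, u)
  "nelulu" → 6 new (n, e, l, u, l, u)
  "bel" → 3 new (b, e, l)
  "nelurun" → prefix "nelu" already present; 3 new (r, u, n)
  "pakadevenmor" → prefix "pakad" already present; 7 new (e, v, e, n, m, o, r)
  "torbel" → prefix "tor" already present; 3 new (b, e, l)
  "torvirunde" → prefix "tor" already present; 7 new (v, i, r, u, n, d, e)
  "runkane" → 7 new (r, u, n, k, a, n, e)
  "pakami" → prefix "paka" already present; 2 new (m, i)
  "nelutatorde" → prefix "nelu" already present; 7 new (t, a, t, o, r, d, e)
  "nefenpa" → prefix "ne" already present; 5 new (f, e, n, p, a)
  "lin" → prefix "l" already present; 2 new (i, n)
  "torlingal" → prefix "tor" already present; 6 new (l, i, n, g, a, l)
  "nelugal" → prefix "nelu" already present; 3 new (g, a, l)
  "mivenso" → 7 new (m, i, v, e, n, s, o)
  "nelusar" → prefix "nelu" already present; 3 new (s, a, r)
  "fen" → prefix "fen" already present; 0 new (none)
Total nodes = 7 + 5 + 7 + 2 + 6 + 3 + 3 + 7 + 3 + 7 + 7 + 2 + 7 + 5 + 2 + 6 + 3 + 7 + 3 + 0 = 92

92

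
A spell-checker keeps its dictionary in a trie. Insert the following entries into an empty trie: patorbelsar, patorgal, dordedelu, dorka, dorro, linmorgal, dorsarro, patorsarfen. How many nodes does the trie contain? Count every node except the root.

Insert word by word; a character creates a node only if that edge doesn't already exist:
  "patorbelsar" → 11 new (p, a, t, o, r, b, e, l, s, a, r)
  "patorgal" → prefix "pator" already present; 3 new (g, a, l)
  "dordedelu" → 9 new (d, o, r, d, e, d, e, l, u)
  "dorka" → prefix "dor" already present; 2 new (k, a)
  "dorro" → prefix "dor" already present; 2 new (r, o)
  "linmorgal" → 9 new (l, i, n, m, o, r, g, a, l)
  "dorsarro" → prefix "dor" already present; 5 new (s, a, r, r, o)
  "patorsarfen" → prefix "pator" already present; 6 new (s, a, r, f, e, n)
Total nodes = 11 + 3 + 9 + 2 + 2 + 9 + 5 + 6 = 47

47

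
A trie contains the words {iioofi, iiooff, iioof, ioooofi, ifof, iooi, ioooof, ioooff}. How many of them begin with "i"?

8

Filter for entries beginning with "i":
Matches: "ifof", "iioof", "iiooff", "iioofi", "iooi", "ioooff", "ioooof", "ioooofi"
Count: 8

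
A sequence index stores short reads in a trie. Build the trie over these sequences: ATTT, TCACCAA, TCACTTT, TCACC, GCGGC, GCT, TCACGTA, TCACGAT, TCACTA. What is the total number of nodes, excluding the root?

Count nodes per top-level branch (shared prefixes stored once):
  'A'-branch (ATTT): 4 nodes
  'G'-branch (GCGGC, GCT): 6 nodes
  'T'-branch (TCACC, TCACCAA, TCACGAT, TCACGTA, TCACTA, TCACTTT): 16 nodes
Sum: 26

26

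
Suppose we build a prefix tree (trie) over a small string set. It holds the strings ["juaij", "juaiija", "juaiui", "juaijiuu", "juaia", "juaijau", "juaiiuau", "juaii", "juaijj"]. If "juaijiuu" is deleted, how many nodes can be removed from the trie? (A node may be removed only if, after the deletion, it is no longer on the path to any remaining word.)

Walk "juaijiuu" from the leaf back toward the root, removing each node that no remaining word uses.
The suffix "iuu" (3 nodes) is used only by "juaijiuu"; the node for "juaij" still has the child "a", so pruning stops there.
Nodes removed: 3

3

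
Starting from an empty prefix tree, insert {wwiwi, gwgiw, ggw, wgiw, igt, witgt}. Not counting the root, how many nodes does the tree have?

Count nodes per top-level branch (shared prefixes stored once):
  'g'-branch (ggw, gwgiw): 7 nodes
  'i'-branch (igt): 3 nodes
  'w'-branch (wgiw, witgt, wwiwi): 12 nodes
Sum: 22

22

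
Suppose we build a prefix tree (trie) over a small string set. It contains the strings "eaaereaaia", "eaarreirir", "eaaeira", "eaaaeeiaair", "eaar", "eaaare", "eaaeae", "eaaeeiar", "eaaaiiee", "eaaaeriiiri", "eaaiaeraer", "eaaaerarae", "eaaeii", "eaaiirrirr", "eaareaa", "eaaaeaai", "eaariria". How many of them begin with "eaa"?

17

Walk to "eaa"; the words in its subtree are exactly those with that prefix.
Words under "eaa": eaaaeaai, eaaaeeiaair, eaaaerarae, eaaaeriiiri, eaaaiiee, eaaare, eaaeae, eaaeeiar, eaaeii, eaaeira, eaaereaaia, eaaiaeraer, eaaiirrirr, eaar, eaareaa, eaariria, eaarreirir
Count: 17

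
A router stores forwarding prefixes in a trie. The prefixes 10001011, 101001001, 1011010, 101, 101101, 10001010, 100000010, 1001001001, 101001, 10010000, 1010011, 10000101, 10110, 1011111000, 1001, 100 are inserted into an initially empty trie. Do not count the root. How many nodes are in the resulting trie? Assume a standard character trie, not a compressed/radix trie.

44

Insert word by word; a character creates a node only if that edge doesn't already exist:
  "10001011" → 8 new (1, 0, 0, 0, 1, 0, 1, 1)
  "101001001" → prefix "10" already present; 7 new (1, 0, 0, 1, 0, 0, 1)
  "1011010" → prefix "101" already present; 4 new (1, 0, 1, 0)
  "101" → prefix "101" already present; 0 new (none)
  "101101" → prefix "101101" already present; 0 new (none)
  "10001010" → prefix "1000101" already present; 1 new (0)
  "100000010" → prefix "1000" already present; 5 new (0, 0, 0, 1, 0)
  "1001001001" → prefix "100" already present; 7 new (1, 0, 0, 1, 0, 0, 1)
  "101001" → prefix "101001" already present; 0 new (none)
  "10010000" → prefix "100100" already present; 2 new (0, 0)
  "1010011" → prefix "101001" already present; 1 new (1)
  "10000101" → prefix "10000" already present; 3 new (1, 0, 1)
  "10110" → prefix "10110" already present; 0 new (none)
  "1011111000" → prefix "1011" already present; 6 new (1, 1, 1, 0, 0, 0)
  "1001" → prefix "1001" already present; 0 new (none)
  "100" → prefix "100" already present; 0 new (none)
Total nodes = 8 + 7 + 4 + 0 + 0 + 1 + 5 + 7 + 0 + 2 + 1 + 3 + 0 + 6 + 0 + 0 = 44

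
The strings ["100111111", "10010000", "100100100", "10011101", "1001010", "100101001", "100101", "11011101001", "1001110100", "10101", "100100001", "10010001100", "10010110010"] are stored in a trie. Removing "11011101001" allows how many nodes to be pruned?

Walk "11011101001" from the leaf back toward the root, removing each node that no remaining word uses.
The suffix "1011101001" (10 nodes) is used only by "11011101001"; the node for "1" still has the child "0", so pruning stops there.
Nodes removed: 10

10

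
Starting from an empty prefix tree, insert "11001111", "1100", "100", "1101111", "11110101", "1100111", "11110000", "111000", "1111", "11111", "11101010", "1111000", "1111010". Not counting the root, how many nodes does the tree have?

Count nodes per top-level branch (shared prefixes stored once):
  '1'-branch (100, 1100, 1100111, 11001111, 1101111, 111000, 11101010, 1111, 1111000, 11110000, 1111010, 11110101, 11111): 31 nodes
Sum: 31

31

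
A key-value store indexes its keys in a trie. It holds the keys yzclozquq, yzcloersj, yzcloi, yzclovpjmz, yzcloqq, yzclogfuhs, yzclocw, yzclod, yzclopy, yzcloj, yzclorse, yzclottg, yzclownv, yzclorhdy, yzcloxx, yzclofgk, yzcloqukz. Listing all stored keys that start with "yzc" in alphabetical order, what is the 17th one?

yzclozquq

Words with prefix "yzc", in lexicographic order: "yzclocw", "yzclod", "yzcloersj", "yzclofgk", "yzclogfuhs", "yzcloi", "yzcloj", "yzclopy", "yzcloqq", "yzcloqukz", "yzclorhdy", "yzclorse", "yzclottg", "yzclovpjmz", "yzclownv", "yzcloxx", "yzclozquq"
Position 17: yzclozquq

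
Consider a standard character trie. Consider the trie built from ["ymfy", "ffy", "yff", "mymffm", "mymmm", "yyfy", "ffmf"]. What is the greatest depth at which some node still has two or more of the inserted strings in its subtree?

3

Look for the deepest trie node that still has at least two words in its subtree.
e.g. "mymffm" and "mymmm" share the prefix "mym" of length 3; no pair shares a longer one.
Longest shared-prefix length: 3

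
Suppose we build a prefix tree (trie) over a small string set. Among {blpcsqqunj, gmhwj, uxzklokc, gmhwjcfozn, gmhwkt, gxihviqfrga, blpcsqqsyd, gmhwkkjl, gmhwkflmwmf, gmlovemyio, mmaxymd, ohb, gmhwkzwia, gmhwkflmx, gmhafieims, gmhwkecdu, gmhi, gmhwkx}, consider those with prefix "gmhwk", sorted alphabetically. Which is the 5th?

gmhwkt

DFS of the "gmhwk" subtree visits, in order: "gmhwkecdu", "gmhwkflmwmf", "gmhwkflmx", "gmhwkkjl", "gmhwkt", "gmhwkx", "gmhwkzwia"
The 5th is gmhwkt.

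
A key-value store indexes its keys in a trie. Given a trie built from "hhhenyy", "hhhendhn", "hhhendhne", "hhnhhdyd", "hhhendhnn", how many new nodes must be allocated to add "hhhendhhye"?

3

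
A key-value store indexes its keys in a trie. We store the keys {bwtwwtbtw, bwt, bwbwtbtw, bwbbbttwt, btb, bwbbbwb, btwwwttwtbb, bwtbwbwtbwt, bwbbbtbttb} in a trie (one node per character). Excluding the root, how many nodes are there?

46

For each word, the new-node count is its length minus the longest prefix already in the trie:
  "bwtwwtbtw" → 9 new (b, w, t, w, w, t, b, t, w)
  "bwt" → prefix "bwt" already present; 0 new (none)
  "bwbwtbtw" → prefix "bw" already present; 6 new (b, w, t, b, t, w)
  "bwbbbttwt" → prefix "bwb" already present; 6 new (b, b, t, t, w, t)
  "btb" → prefix "b" already present; 2 new (t, b)
  "bwbbbwb" → prefix "bwbbb" already present; 2 new (w, b)
  "btwwwttwtbb" → prefix "bt" already present; 9 new (w, w, w, t, t, w, t, b, b)
  "bwtbwbwtbwt" → prefix "bwt" already present; 8 new (b, w, b, w, t, b, w, t)
  "bwbbbtbttb" → prefix "bwbbbt" already present; 4 new (b, t, t, b)
Total nodes = 9 + 0 + 6 + 6 + 2 + 2 + 9 + 8 + 4 = 46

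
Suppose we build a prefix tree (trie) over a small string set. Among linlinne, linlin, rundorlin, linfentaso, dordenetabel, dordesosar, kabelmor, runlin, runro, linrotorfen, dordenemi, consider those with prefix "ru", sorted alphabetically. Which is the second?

runlin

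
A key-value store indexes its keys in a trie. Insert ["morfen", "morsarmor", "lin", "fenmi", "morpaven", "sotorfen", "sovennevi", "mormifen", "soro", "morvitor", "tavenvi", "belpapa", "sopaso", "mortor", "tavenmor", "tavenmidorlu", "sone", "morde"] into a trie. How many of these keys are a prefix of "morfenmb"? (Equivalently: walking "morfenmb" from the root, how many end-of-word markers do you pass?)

Walk "morfenmb" from the root; an end-of-word marker is hit whenever a stored word is a prefix of "morfenmb".
Prefixes of the query that are stored words: "morfen"
Count: 1

1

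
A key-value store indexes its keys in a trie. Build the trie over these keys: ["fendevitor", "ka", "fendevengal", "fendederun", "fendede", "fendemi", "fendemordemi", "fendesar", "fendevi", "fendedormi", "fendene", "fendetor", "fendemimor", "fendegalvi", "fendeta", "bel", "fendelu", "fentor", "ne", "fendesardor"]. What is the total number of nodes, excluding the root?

For each word, the new-node count is its length minus the longest prefix already in the trie:
  "fendevitor" → 10 new (f, e, n, d, e, v, i, t, o, r)
  "ka" → 2 new (k, a)
  "fendevengal" → prefix "fendev" already present; 5 new (e, n, g, a, l)
  "fendederun" → prefix "fende" already present; 5 new (d, e, r, u, n)
  "fendede" → prefix "fendede" already present; 0 new (none)
  "fendemi" → prefix "fende" already present; 2 new (m, i)
  "fendemordemi" → prefix "fendem" already present; 6 new (o, r, d, e, m, i)
  "fendesar" → prefix "fende" already present; 3 new (s, a, r)
  "fendevi" → prefix "fendevi" already present; 0 new (none)
  "fendedormi" → prefix "fended" already present; 4 new (o, r, m, i)
  "fendene" → prefix "fende" already present; 2 new (n, e)
  "fendetor" → prefix "fende" already present; 3 new (t, o, r)
  "fendemimor" → prefix "fendemi" already present; 3 new (m, o, r)
  "fendegalvi" → prefix "fende" already present; 5 new (g, a, l, v, i)
  "fendeta" → prefix "fendet" already present; 1 new (a)
  "bel" → 3 new (b, e, l)
  "fendelu" → prefix "fende" already present; 2 new (l, u)
  "fentor" → prefix "fen" already present; 3 new (t, o, r)
  "ne" → 2 new (n, e)
  "fendesardor" → prefix "fendesar" already present; 3 new (d, o, r)
Total nodes = 10 + 2 + 5 + 5 + 0 + 2 + 6 + 3 + 0 + 4 + 2 + 3 + 3 + 5 + 1 + 3 + 2 + 3 + 2 + 3 = 64

64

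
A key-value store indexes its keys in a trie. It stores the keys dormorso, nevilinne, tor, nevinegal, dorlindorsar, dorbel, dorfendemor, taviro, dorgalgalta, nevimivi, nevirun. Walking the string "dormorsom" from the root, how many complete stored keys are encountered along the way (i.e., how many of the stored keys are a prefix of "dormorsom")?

Check each prefix of "dormorsom" against the stored set — each match is an end-marker on the path.
Prefixes of the query that are stored words: "dormorso"
Count: 1

1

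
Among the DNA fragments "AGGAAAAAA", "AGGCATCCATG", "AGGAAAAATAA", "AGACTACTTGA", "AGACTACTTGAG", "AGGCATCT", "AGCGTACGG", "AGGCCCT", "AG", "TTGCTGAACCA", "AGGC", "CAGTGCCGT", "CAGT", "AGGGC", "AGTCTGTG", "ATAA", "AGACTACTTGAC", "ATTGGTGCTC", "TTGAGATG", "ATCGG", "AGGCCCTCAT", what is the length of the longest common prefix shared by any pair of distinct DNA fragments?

11

The deepest shared node is where two words last agree before diverging.
"AGACTACTTGA" and "AGACTACTTGAC" agree on "AGACTACTTGA" (11 characters) before diverging; nothing deeper is shared.
Longest shared-prefix length: 11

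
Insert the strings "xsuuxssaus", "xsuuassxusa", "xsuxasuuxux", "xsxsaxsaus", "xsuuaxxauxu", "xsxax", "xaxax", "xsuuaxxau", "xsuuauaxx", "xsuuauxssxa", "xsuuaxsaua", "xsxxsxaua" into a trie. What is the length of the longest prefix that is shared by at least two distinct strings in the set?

Look for the deepest trie node that still has at least two words in its subtree.
e.g. "xsuuaxxau" and "xsuuaxxauxu" share the prefix "xsuuaxxau" of length 9; no pair shares a longer one.
Longest shared-prefix length: 9

9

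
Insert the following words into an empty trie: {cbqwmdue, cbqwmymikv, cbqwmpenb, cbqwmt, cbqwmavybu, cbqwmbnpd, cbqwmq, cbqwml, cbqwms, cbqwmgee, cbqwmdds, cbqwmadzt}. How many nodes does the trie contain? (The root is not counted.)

Trie structure (* marks end of a word):
(root)
└─ c
   └─ b
      └─ q
         └─ w
            └─ m
               ├─ a
               │  ├─ d
               │  │  └─ z
               │  │     └─ t *
               │  └─ v
               │     └─ y
               │        └─ b
               │           └─ u *
               ├─ b
               │  └─ n
               │     └─ p
               │        └─ d *
               ├─ d
               │  ├─ d
               │  │  └─ s *
               │  └─ u
               │     └─ e *
               ├─ g
               │  └─ e
               │     └─ e *
               ├─ l *
               ├─ p
               │  └─ e
               │     └─ n
               │        └─ b *
               ├─ q *
               ├─ s *
               ├─ t *
               └─ y
                  └─ m
                     └─ i
                        └─ k
                           └─ v *
Counting every labelled node above: 38.

38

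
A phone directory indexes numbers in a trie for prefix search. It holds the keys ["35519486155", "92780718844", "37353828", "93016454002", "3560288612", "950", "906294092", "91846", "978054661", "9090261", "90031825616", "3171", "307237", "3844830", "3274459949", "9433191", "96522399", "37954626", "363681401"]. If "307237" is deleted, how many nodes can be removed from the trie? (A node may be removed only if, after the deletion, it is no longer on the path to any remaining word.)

After clearing the end-marker at "307237", prune upward until reaching a node still needed by another word.
The suffix "07237" (5 nodes) is used only by "307237"; the node for "3" still has the child "5", so pruning stops there.
Nodes removed: 5

5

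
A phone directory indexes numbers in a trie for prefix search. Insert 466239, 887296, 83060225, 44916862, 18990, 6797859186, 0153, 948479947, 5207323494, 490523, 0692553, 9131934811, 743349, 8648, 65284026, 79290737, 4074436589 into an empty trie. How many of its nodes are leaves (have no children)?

A leaf is a node with no children — equivalently, the end of a word that is not a proper prefix of any other stored word.
Those words: "0153", "0692553", "18990", "4074436589", "44916862", "466239", "490523", "5207323494", "65284026", "6797859186", "743349", "79290737", "83060225", "8648", "887296", "9131934811", "948479947"
Leaf count: 17

17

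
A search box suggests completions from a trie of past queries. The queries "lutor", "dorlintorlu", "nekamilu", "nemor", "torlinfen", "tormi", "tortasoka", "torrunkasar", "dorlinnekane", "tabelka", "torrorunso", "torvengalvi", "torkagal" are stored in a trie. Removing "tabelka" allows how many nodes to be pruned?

6

A node on "tabelka"'s path can go only if nothing else ends at it or branches off below it.
The suffix "abelka" (6 nodes) is used only by "tabelka"; the node for "t" still has the child "o", so pruning stops there.
Nodes removed: 6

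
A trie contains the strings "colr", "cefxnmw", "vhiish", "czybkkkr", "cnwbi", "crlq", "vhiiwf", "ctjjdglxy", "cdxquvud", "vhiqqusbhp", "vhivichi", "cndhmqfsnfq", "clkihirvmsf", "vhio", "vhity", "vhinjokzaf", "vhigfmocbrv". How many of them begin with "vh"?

Filter for entries beginning with "vh":
Words under "vh": vhigfmocbrv, vhiish, vhiiwf, vhinjokzaf, vhio, vhiqqusbhp, vhity, vhivichi
Count: 8

8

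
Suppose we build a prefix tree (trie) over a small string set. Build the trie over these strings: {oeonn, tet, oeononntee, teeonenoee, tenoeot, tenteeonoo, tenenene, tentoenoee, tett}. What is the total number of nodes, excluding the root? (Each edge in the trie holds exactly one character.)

For each word, the new-node count is its length minus the longest prefix already in the trie:
  "oeonn" → 5 new (o, e, o, n, n)
  "tet" → 3 new (t, e, t)
  "oeononntee" → prefix "oeon" already present; 6 new (o, n, n, t, e, e)
  "teeonenoee" → prefix "te" already present; 8 new (e, o, n, e, n, o, e, e)
  "tenoeot" → prefix "te" already present; 5 new (n, o, e, o, t)
  "tenteeonoo" → prefix "ten" already present; 7 new (t, e, e, o, n, o, o)
  "tenenene" → prefix "ten" already present; 5 new (e, n, e, n, e)
  "tentoenoee" → prefix "tent" already present; 6 new (o, e, n, o, e, e)
  "tett" → prefix "tet" already present; 1 new (t)
Total nodes = 5 + 3 + 6 + 8 + 5 + 7 + 5 + 6 + 1 = 46

46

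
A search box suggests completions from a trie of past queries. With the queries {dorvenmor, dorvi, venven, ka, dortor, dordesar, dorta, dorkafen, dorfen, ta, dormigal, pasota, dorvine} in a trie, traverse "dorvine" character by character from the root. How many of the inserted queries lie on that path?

Check each prefix of "dorvine" against the stored set — each match is an end-marker on the path.
Prefixes of the query that are stored words: "dorvi", "dorvine"
Count: 2

2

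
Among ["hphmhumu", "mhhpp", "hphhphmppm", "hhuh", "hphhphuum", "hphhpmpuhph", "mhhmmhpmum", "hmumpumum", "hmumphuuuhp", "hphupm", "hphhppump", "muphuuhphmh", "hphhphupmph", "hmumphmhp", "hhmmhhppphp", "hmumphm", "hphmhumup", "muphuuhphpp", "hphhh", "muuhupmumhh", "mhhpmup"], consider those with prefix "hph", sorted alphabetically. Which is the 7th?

DFS of the "hph" subtree visits, in order: "hphhh", "hphhphmppm", "hphhphupmph", "hphhphuum", "hphhpmpuhph", "hphhppump", "hphmhumu", "hphmhumup", "hphupm"
The 7th is hphmhumu.

hphmhumu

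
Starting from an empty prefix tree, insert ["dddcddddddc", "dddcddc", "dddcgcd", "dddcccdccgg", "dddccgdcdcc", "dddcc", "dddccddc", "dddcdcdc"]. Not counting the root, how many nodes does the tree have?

34

For each word, the new-node count is its length minus the longest prefix already in the trie:
  "dddcddddddc" → 11 new (d, d, d, c, d, d, d, d, d, d, c)
  "dddcddc" → prefix "dddcdd" already present; 1 new (c)
  "dddcgcd" → prefix "dddc" already present; 3 new (g, c, d)
  "dddcccdccgg" → prefix "dddc" already present; 7 new (c, c, d, c, c, g, g)
  "dddccgdcdcc" → prefix "dddcc" already present; 6 new (g, d, c, d, c, c)
  "dddcc" → prefix "dddcc" already present; 0 new (none)
  "dddccddc" → prefix "dddcc" already present; 3 new (d, d, c)
  "dddcdcdc" → prefix "dddcd" already present; 3 new (c, d, c)
Total nodes = 11 + 1 + 3 + 7 + 6 + 0 + 3 + 3 = 34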